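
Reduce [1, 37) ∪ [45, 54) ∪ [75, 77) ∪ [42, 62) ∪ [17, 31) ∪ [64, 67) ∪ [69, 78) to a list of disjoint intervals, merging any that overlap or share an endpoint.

[1, 37) ∪ [42, 62) ∪ [64, 67) ∪ [69, 78)

Sort by start: [1, 37), [17, 31), [42, 62), [45, 54), [64, 67), [69, 78), [75, 77).
[17, 31) overlaps/touches [1, 37) → extend to [1, 37).
[42, 62) is disjoint → start new block.
[45, 54) overlaps/touches [42, 62) → extend to [42, 62).
[64, 67) is disjoint → start new block.
[69, 78) is disjoint → start new block.
[75, 77) overlaps/touches [69, 78) → extend to [69, 78).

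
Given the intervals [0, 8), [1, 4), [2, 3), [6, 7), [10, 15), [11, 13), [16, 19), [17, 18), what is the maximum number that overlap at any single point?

3

At 2, 3 of the intervals are simultaneously active.
No point has more.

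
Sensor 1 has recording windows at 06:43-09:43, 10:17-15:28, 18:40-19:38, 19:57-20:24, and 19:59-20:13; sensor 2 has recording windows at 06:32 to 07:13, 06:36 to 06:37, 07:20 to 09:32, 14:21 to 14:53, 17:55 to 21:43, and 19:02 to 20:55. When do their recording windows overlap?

A, merged: 06:43-09:43, 10:17-15:28, 18:40-19:38, 19:57-20:24.
B, merged: 06:32-07:13, 07:20-09:32, 14:21-14:53, 17:55-21:43.
06:43-09:43 meets the second set on 06:43-07:13, 07:20-09:32.
10:17-15:28 meets the second set on 14:21-14:53.
18:40-19:38 meets the second set on 18:40-19:38.
19:57-20:24 meets the second set on 19:57-20:24.

06:43-07:13, 07:20-09:32, 14:21-14:53, 18:40-19:38, 19:57-20:24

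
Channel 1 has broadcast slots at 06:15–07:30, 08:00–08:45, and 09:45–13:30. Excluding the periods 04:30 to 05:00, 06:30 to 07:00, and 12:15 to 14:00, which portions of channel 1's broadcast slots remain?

06:15-06:30, 07:00-07:30, 08:00-08:45, 09:45-12:15

06:15-07:30 \ B = 06:15-06:30, 07:00-07:30.
08:00-08:45: nothing removed.
09:45-13:30 \ B = 09:45-12:15.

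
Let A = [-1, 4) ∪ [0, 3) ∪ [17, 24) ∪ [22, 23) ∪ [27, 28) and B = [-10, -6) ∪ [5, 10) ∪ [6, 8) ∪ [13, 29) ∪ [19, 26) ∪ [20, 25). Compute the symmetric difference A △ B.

[-10, -6) ∪ [-1, 4) ∪ [5, 10) ∪ [13, 17) ∪ [24, 27) ∪ [28, 29)

First set merges to [-1, 4), [17, 24), [27, 28).
Second set merges to [-10, -6), [5, 10), [13, 29).
A \ B = [-1, 4).
B \ A = [-10, -6), [5, 10), [13, 17), [24, 27), [28, 29).
Union of the two gives the symmetric difference.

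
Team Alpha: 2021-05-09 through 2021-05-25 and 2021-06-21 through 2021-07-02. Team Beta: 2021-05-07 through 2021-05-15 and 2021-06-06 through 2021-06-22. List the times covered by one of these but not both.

A but not B: 2021-05-16 through 2021-05-25, 2021-06-23 through 2021-07-02.
B but not A: 2021-05-07 through 2021-05-08, 2021-06-06 through 2021-06-20.
Combining gives A △ B.

2021-05-07 through 2021-05-08, 2021-05-16 through 2021-05-25, 2021-06-06 through 2021-06-20, 2021-06-23 through 2021-07-02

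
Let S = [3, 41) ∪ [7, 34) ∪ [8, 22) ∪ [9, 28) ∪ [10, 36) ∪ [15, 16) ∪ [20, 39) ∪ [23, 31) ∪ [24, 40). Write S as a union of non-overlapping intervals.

[3, 41)

[7, 34) overlaps/touches [3, 41) → extend to [3, 41).
[8, 22) overlaps/touches [3, 41) → extend to [3, 41).
[9, 28) overlaps/touches [3, 41) → extend to [3, 41).
[10, 36) overlaps/touches [3, 41) → extend to [3, 41).
[15, 16) overlaps/touches [3, 41) → extend to [3, 41).
[20, 39) overlaps/touches [3, 41) → extend to [3, 41).
[23, 31) overlaps/touches [3, 41) → extend to [3, 41).
[24, 40) overlaps/touches [3, 41) → extend to [3, 41).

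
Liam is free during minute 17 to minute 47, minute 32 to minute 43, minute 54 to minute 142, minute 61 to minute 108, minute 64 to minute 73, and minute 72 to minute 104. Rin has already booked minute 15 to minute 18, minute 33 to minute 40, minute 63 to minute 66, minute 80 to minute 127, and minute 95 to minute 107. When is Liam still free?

A, merged: minute 17 to minute 47, minute 54 to minute 142.
B, merged: minute 15 to minute 18, minute 33 to minute 40, minute 63 to minute 66, minute 80 to minute 127.
minute 17 to minute 47 minus B → minute 18 to minute 33, minute 40 to minute 47.
minute 54 to minute 142 minus B → minute 54 to minute 63, minute 66 to minute 80, minute 127 to minute 142.

minute 18 to minute 33, minute 40 to minute 47, minute 54 to minute 63, minute 66 to minute 80, minute 127 to minute 142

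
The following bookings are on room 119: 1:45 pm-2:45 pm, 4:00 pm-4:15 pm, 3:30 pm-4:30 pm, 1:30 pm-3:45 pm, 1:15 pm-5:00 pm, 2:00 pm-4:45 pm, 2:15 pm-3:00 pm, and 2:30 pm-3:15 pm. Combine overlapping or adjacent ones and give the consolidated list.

Sort by start: 1:15 pm–5:00 pm, 1:30 pm–3:45 pm, 1:45 pm–2:45 pm, 2:00 pm–4:45 pm, 2:15 pm–3:00 pm, 2:30 pm–3:15 pm, 3:30 pm–4:30 pm, 4:00 pm–4:15 pm.
1:30 pm–3:45 pm overlaps/touches 1:15 pm–5:00 pm → extend to 1:15 pm–5:00 pm.
1:45 pm–2:45 pm overlaps/touches 1:15 pm–5:00 pm → extend to 1:15 pm–5:00 pm.
2:00 pm–4:45 pm overlaps/touches 1:15 pm–5:00 pm → extend to 1:15 pm–5:00 pm.
2:15 pm–3:00 pm overlaps/touches 1:15 pm–5:00 pm → extend to 1:15 pm–5:00 pm.
2:30 pm–3:15 pm overlaps/touches 1:15 pm–5:00 pm → extend to 1:15 pm–5:00 pm.
3:30 pm–4:30 pm overlaps/touches 1:15 pm–5:00 pm → extend to 1:15 pm–5:00 pm.
4:00 pm–4:15 pm overlaps/touches 1:15 pm–5:00 pm → extend to 1:15 pm–5:00 pm.

1:15 pm–5:00 pm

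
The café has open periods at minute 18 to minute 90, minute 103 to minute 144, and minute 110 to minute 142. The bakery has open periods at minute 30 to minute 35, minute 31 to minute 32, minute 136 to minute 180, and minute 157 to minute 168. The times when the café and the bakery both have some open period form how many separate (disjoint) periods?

A, merged: minute 18 to minute 90, minute 103 to minute 144.
B, merged: minute 30 to minute 35, minute 136 to minute 180.
A ∩ B = minute 30 to minute 35, minute 136 to minute 144.
That is 2 disjoint pieces.

2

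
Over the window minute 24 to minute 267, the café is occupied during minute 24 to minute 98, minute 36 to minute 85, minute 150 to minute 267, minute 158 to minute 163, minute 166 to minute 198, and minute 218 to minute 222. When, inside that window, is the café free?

minute 98 to minute 150

After merging, the occupied span is minute 24 to minute 98, minute 150 to minute 267.
Uncovered inside minute 24 to minute 267: minute 98 to minute 150.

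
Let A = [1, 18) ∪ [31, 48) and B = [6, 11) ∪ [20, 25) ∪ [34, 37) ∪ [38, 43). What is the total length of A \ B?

A \ B = [1, 6), [11, 18), [31, 34), [37, 38), [43, 48).
Total: 5 + 7 + 3 + 1 + 5 = 21.

21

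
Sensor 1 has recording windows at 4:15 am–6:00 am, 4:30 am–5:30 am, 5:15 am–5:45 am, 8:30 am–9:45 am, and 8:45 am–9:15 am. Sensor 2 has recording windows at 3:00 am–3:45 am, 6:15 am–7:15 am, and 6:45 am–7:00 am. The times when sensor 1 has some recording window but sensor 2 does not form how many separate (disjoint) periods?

First set merges to 4:15 am-6:00 am, 8:30 am-9:45 am.
Second set merges to 3:00 am-3:45 am, 6:15 am-7:15 am.
A \ B = 4:15 am-6:00 am, 8:30 am-9:45 am.
That is 2 disjoint pieces.

2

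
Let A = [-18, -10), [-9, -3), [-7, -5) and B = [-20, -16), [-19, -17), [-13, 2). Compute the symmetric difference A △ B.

A, merged: [-18, -10), [-9, -3).
B, merged: [-20, -16), [-13, 2).
A but not B: [-16, -13).
B but not A: [-20, -18), [-10, -9), [-3, 2).
Combining gives A △ B.

[-20, -18) ∪ [-16, -13) ∪ [-10, -9) ∪ [-3, 2)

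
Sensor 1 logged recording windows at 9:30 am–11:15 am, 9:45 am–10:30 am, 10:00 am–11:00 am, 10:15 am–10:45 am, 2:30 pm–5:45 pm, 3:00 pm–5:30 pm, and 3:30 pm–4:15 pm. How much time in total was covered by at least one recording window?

Merged: 9:30 am–11:15 am, 2:30 pm–5:45 pm.
Lengths: 1 h 45 min + 3 h 15 min = 5 h.

5 h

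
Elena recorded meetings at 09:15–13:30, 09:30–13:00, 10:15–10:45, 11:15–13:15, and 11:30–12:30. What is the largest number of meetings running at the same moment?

At 11:30, 4 of the intervals are simultaneously active.
No point has more.

4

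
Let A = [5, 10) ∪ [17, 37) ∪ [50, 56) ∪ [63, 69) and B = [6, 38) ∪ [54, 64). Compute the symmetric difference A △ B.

Only in the first: [5, 6), [50, 54), [64, 69).
Only in the second: [10, 17), [37, 38), [56, 63).
Together these are the periods covered by exactly one.

[5, 6) ∪ [10, 17) ∪ [37, 38) ∪ [50, 54) ∪ [56, 63) ∪ [64, 69)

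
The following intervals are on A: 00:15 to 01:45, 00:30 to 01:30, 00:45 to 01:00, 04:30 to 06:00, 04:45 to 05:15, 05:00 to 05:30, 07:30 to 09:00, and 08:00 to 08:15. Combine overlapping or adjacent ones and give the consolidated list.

00:15-01:45, 04:30-06:00, 07:30-09:00

00:30-01:30 overlaps/touches 00:15-01:45 → extend to 00:15-01:45.
00:45-01:00 overlaps/touches 00:15-01:45 → extend to 00:15-01:45.
04:30-06:00 is disjoint → start new block.
04:45-05:15 overlaps/touches 04:30-06:00 → extend to 04:30-06:00.
05:00-05:30 overlaps/touches 04:30-06:00 → extend to 04:30-06:00.
07:30-09:00 is disjoint → start new block.
08:00-08:15 overlaps/touches 07:30-09:00 → extend to 07:30-09:00.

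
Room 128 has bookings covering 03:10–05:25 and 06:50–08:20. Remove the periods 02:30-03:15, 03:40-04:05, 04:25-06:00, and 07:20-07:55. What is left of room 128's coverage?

03:10-05:25 \ B = 03:15-03:40, 04:05-04:25.
06:50-08:20 \ B = 06:50-07:20, 07:55-08:20.

03:15-03:40, 04:05-04:25, 06:50-07:20, 07:55-08:20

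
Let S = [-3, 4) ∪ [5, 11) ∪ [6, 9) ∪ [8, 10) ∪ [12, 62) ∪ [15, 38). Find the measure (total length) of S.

Merged: [-3, 4), [5, 11), [12, 62).
Lengths: 7 + 6 + 50 = 63.

63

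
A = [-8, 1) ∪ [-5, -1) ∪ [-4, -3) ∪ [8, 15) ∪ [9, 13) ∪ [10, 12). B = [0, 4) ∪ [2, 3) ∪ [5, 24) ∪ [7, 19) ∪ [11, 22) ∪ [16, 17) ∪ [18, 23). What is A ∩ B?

[0, 1) ∪ [8, 15)

Merge the first list: [-8, 1), [8, 15).
Merge the second list: [0, 4), [5, 24).
[-8, 1) overlaps B on [0, 1).
[8, 15) overlaps B on [8, 15).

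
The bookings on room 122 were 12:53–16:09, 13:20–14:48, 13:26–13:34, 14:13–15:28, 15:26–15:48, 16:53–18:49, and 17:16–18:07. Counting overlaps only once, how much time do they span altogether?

Merged: 12:53-16:09, 16:53-18:49.
Lengths: 3 h 16 min + 1 h 56 min = 5 h 12 min.

5 h 12 min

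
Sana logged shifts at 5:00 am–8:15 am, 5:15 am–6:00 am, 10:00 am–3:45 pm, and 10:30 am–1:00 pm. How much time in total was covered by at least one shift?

Merged: 5:00 am–8:15 am, 10:00 am–3:45 pm.
Lengths: 3 h 15 min + 5 h 45 min = 9 h.

9 h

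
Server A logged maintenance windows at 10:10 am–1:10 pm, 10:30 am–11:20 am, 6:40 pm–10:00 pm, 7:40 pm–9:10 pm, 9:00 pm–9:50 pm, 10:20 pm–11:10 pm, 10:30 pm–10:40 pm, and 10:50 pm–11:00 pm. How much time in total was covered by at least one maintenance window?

Merged: 10:10 am–1:10 pm, 6:40 pm–10:00 pm, 10:20 pm–11:10 pm.
Lengths: 3 h + 3 h 20 min + 50 min = 7 h 10 min.

7 h 10 min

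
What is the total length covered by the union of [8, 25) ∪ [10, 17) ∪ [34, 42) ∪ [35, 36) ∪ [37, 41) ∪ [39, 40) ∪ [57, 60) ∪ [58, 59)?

Merged: [8, 25), [34, 42), [57, 60).
Lengths: 17 + 8 + 3 = 28.

28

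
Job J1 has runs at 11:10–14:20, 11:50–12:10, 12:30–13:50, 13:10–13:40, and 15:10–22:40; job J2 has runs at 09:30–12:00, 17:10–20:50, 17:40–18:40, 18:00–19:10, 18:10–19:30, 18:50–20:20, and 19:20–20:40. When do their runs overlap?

11:10–12:00, 17:10–20:50

Merge the first list: 11:10–14:20, 15:10–22:40.
Merge the second list: 09:30–12:00, 17:10–20:50.
11:10–14:20 ∩ B → 11:10–12:00.
15:10–22:40 ∩ B → 17:10–20:50.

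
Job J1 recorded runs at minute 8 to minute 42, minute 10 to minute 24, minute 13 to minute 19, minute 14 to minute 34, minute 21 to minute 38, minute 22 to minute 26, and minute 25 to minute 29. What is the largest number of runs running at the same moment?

At minute 22, 5 of the intervals are simultaneously active.
No point has more.

5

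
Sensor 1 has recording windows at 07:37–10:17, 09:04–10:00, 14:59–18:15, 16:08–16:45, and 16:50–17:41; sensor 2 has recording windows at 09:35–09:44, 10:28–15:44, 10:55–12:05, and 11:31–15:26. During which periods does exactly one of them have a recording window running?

07:37–09:35, 09:44–10:17, 10:28–14:59, 15:44–18:15

First set merges to 07:37–10:17, 14:59–18:15.
Second set merges to 09:35–09:44, 10:28–15:44.
A but not B: 07:37–09:35, 09:44–10:17, 15:44–18:15.
B but not A: 10:28–14:59.
Combining gives A △ B.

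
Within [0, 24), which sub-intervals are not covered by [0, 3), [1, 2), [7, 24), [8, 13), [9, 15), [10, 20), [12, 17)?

Covered (merged): [0, 3), [7, 24).
Complement within [0, 24): [3, 7).

[3, 7)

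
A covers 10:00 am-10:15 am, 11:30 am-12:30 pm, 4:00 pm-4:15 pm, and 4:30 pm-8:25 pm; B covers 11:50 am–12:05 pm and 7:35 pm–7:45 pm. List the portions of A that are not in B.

10:00 am–10:15 am: nothing removed.
11:30 am–12:30 pm \ B = 11:30 am–11:50 am, 12:05 pm–12:30 pm.
4:00 pm–4:15 pm: nothing removed.
4:30 pm–8:25 pm \ B = 4:30 pm–7:35 pm, 7:45 pm–8:25 pm.

10:00 am–10:15 am, 11:30 am–11:50 am, 12:05 pm–12:30 pm, 4:00 pm–4:15 pm, 4:30 pm–7:35 pm, 7:45 pm–8:25 pm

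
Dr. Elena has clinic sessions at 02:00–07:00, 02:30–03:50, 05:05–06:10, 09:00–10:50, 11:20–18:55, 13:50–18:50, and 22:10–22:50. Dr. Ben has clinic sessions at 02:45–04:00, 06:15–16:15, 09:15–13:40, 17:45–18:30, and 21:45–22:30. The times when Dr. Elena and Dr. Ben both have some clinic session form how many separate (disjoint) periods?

A, merged: 02:00–07:00, 09:00–10:50, 11:20–18:55, 22:10–22:50.
B, merged: 02:45–04:00, 06:15–16:15, 17:45–18:30, 21:45–22:30.
A ∩ B = 02:45–04:00, 06:15–07:00, 09:00–10:50, 11:20–16:15, 17:45–18:30, 22:10–22:30.
That is 6 disjoint pieces.

6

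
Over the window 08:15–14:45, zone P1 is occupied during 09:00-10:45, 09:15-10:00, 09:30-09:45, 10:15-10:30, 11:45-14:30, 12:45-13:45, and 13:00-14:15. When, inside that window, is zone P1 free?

08:15-09:00, 10:45-11:45, 14:30-14:45

After merging, the occupied span is 09:00-10:45, 11:45-14:30.
Uncovered inside 08:15-14:45: 08:15-09:00, 10:45-11:45, 14:30-14:45.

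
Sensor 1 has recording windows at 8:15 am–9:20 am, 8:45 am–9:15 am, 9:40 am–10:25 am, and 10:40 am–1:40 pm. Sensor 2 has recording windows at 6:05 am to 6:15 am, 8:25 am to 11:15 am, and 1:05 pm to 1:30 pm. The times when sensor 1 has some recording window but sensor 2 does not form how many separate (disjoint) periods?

3

A, merged: 8:15 am–9:20 am, 9:40 am–10:25 am, 10:40 am–1:40 pm.
A \ B = 8:15 am–8:25 am, 11:15 am–1:05 pm, 1:30 pm–1:40 pm.
That is 3 disjoint pieces.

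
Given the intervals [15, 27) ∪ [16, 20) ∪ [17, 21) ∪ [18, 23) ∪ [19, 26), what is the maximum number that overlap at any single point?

Sweep endpoints in order; track running count of active intervals.
Peak of 5 reached at 19.

5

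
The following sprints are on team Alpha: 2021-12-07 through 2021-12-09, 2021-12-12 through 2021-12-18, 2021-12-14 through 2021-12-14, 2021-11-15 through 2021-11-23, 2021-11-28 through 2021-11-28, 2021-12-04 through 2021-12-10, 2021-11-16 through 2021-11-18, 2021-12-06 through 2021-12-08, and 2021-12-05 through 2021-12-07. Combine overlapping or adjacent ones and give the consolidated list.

Sort by start: 2021-11-15 through 2021-11-23, 2021-11-16 through 2021-11-18, 2021-11-28 through 2021-11-28, 2021-12-04 through 2021-12-10, 2021-12-05 through 2021-12-07, 2021-12-06 through 2021-12-08, 2021-12-07 through 2021-12-09, 2021-12-12 through 2021-12-18, 2021-12-14 through 2021-12-14.
2021-11-16 through 2021-11-18 overlaps/touches 2021-11-15 through 2021-11-23 → extend to 2021-11-15 through 2021-11-23.
2021-11-28 through 2021-11-28 is disjoint → start new block.
2021-12-04 through 2021-12-10 is disjoint → start new block.
2021-12-05 through 2021-12-07 overlaps/touches 2021-12-04 through 2021-12-10 → extend to 2021-12-04 through 2021-12-10.
2021-12-06 through 2021-12-08 overlaps/touches 2021-12-04 through 2021-12-10 → extend to 2021-12-04 through 2021-12-10.
2021-12-07 through 2021-12-09 overlaps/touches 2021-12-04 through 2021-12-10 → extend to 2021-12-04 through 2021-12-10.
2021-12-12 through 2021-12-18 is disjoint → start new block.
2021-12-14 through 2021-12-14 overlaps/touches 2021-12-12 through 2021-12-18 → extend to 2021-12-12 through 2021-12-18.

2021-11-15 through 2021-11-23, 2021-11-28 through 2021-11-28, 2021-12-04 through 2021-12-10, 2021-12-12 through 2021-12-18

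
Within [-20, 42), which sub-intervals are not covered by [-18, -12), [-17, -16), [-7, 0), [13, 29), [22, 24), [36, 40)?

Covered (merged): [-18, -12), [-7, 0), [13, 29), [36, 40).
Uncovered inside [-20, 42): [-20, -18), [-12, -7), [0, 13), [29, 36), [40, 42).

[-20, -18) ∪ [-12, -7) ∪ [0, 13) ∪ [29, 36) ∪ [40, 42)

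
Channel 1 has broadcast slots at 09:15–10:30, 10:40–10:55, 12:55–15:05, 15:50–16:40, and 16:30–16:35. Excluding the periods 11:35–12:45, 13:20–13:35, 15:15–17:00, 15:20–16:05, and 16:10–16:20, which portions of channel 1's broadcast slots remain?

09:15-10:30, 10:40-10:55, 12:55-13:20, 13:35-15:05

Merge the first list: 09:15-10:30, 10:40-10:55, 12:55-15:05, 15:50-16:40.
Merge the second list: 11:35-12:45, 13:20-13:35, 15:15-17:00.
09:15-10:30 is untouched.
10:40-10:55 is untouched.
12:55-15:05 with B removed leaves 12:55-13:20, 13:35-15:05.
15:50-16:40 lies entirely inside B → drops out.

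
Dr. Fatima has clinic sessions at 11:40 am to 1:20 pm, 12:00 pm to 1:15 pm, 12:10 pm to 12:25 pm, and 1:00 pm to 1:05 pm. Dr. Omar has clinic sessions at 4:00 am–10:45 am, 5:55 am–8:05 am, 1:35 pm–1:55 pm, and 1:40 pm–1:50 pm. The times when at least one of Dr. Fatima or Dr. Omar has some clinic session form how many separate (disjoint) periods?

First set merges to 11:40 am–1:20 pm.
Second set merges to 4:00 am–10:45 am, 1:35 pm–1:55 pm.
A ∪ B = 4:00 am–10:45 am, 11:40 am–1:20 pm, 1:35 pm–1:55 pm.
That is 3 disjoint pieces.

3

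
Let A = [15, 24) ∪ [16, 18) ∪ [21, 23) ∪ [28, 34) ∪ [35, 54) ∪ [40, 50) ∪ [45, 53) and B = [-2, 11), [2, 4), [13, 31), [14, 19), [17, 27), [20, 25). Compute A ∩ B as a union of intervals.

First set merges to [15, 24), [28, 34), [35, 54).
Second set merges to [-2, 11), [13, 31).
[15, 24) meets the second set on [15, 24).
[28, 34) meets the second set on [28, 31).
[35, 54): no overlap with the second set.

[15, 24) ∪ [28, 31)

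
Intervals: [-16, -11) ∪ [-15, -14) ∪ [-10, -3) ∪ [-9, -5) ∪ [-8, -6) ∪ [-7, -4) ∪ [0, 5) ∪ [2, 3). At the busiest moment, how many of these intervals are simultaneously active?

Sweep endpoints in order; track running count of active intervals.
Peak of 4 reached at -7.

4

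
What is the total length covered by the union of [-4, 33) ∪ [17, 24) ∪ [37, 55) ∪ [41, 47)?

55

Merged: [-4, 33), [37, 55).
Lengths: 37 + 18 = 55.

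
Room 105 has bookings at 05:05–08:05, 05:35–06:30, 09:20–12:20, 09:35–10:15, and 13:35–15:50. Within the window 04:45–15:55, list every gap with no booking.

The merged coverage is 05:05-08:05, 09:20-12:20, 13:35-15:50.
Uncovered inside 04:45-15:55: 04:45-05:05, 08:05-09:20, 12:20-13:35, 15:50-15:55.

04:45-05:05, 08:05-09:20, 12:20-13:35, 15:50-15:55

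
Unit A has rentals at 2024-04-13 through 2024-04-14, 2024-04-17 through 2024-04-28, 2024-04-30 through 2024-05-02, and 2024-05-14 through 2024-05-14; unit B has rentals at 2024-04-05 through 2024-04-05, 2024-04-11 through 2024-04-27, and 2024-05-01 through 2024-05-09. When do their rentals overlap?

2024-04-13 through 2024-04-14, 2024-04-17 through 2024-04-27, 2024-05-01 through 2024-05-02

2024-04-13 through 2024-04-14 ∩ B → 2024-04-13 through 2024-04-14.
2024-04-17 through 2024-04-28 ∩ B → 2024-04-17 through 2024-04-27.
2024-04-30 through 2024-05-02 ∩ B → 2024-05-01 through 2024-05-02.
2024-05-14 through 2024-05-14 meets no B interval.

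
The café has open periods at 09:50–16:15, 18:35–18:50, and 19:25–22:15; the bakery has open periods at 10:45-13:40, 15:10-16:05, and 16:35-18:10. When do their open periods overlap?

10:45–13:40, 15:10–16:05

09:50–16:15 meets the second set on 10:45–13:40, 15:10–16:05.
18:35–18:50: no overlap with the second set.
19:25–22:15: no overlap with the second set.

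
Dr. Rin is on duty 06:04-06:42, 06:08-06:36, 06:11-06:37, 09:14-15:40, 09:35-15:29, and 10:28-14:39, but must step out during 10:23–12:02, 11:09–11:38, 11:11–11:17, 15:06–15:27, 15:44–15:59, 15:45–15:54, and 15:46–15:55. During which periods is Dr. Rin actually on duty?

06:04-06:42, 09:14-10:23, 12:02-15:06, 15:27-15:40

Merge the first list: 06:04-06:42, 09:14-15:40.
Merge the second list: 10:23-12:02, 15:06-15:27, 15:44-15:59.
06:04-06:42: nothing removed.
09:14-15:40 \ B = 09:14-10:23, 12:02-15:06, 15:27-15:40.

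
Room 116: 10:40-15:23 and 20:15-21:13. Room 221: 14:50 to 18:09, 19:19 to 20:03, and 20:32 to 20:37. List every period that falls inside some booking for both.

14:50–15:23, 20:32–20:37

10:40–15:23 ∩ B → 14:50–15:23.
20:15–21:13 ∩ B → 20:32–20:37.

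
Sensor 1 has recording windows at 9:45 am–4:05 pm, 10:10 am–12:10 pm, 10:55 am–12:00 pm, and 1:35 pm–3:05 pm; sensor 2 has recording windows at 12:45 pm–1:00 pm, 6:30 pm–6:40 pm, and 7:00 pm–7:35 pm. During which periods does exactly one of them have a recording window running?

A, merged: 9:45 am–4:05 pm.
A but not B: 9:45 am–12:45 pm, 1:00 pm–4:05 pm.
B but not A: 6:30 pm–6:40 pm, 7:00 pm–7:35 pm.
Combining gives A △ B.

9:45 am–12:45 pm, 1:00 pm–4:05 pm, 6:30 pm–6:40 pm, 7:00 pm–7:35 pm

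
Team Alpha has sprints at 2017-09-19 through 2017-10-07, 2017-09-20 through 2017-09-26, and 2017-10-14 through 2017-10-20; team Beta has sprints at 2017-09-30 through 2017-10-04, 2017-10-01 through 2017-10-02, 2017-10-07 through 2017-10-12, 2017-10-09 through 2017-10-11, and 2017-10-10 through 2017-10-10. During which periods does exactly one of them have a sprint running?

2017-09-19 through 2017-09-29, 2017-10-05 through 2017-10-06, 2017-10-08 through 2017-10-12, 2017-10-14 through 2017-10-20

First set merges to 2017-09-19 through 2017-10-07, 2017-10-14 through 2017-10-20.
Second set merges to 2017-09-30 through 2017-10-04, 2017-10-07 through 2017-10-12.
A but not B: 2017-09-19 through 2017-09-29, 2017-10-05 through 2017-10-06, 2017-10-14 through 2017-10-20.
B but not A: 2017-10-08 through 2017-10-12.
Combining gives A △ B.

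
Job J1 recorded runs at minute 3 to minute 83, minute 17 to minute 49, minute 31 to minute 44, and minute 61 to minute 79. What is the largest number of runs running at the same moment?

Sweep endpoints in order; track running count of active intervals.
Peak of 3 reached at minute 31.

3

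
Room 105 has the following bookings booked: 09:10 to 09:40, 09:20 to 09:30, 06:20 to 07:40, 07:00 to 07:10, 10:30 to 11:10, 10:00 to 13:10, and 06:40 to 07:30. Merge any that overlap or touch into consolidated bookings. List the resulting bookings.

Sort by start: 06:20–07:40, 06:40–07:30, 07:00–07:10, 09:10–09:40, 09:20–09:30, 10:00–13:10, 10:30–11:10.
06:40–07:30 overlaps/touches 06:20–07:40 → extend to 06:20–07:40.
07:00–07:10 overlaps/touches 06:20–07:40 → extend to 06:20–07:40.
09:10–09:40 is disjoint → start new block.
09:20–09:30 overlaps/touches 09:10–09:40 → extend to 09:10–09:40.
10:00–13:10 is disjoint → start new block.
10:30–11:10 overlaps/touches 10:00–13:10 → extend to 10:00–13:10.

06:20–07:40, 09:10–09:40, 10:00–13:10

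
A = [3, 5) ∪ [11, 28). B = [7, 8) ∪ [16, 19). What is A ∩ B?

[16, 19)

[3, 5): no overlap with the second set.
[11, 28) meets the second set on [16, 19).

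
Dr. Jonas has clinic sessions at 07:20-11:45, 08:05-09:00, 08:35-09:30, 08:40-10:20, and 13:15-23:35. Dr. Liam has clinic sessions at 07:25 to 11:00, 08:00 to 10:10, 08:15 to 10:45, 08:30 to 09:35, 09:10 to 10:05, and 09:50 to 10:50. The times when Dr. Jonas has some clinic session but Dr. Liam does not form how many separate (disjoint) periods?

Merge the first list: 07:20–11:45, 13:15–23:35.
Merge the second list: 07:25–11:00.
A \ B = 07:20–07:25, 11:00–11:45, 13:15–23:35.
That is 3 disjoint pieces.

3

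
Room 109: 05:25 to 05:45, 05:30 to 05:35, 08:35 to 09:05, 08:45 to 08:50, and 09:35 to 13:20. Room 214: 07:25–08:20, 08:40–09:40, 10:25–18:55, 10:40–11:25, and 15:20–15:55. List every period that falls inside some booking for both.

08:40–09:05, 09:35–09:40, 10:25–13:20

First set merges to 05:25–05:45, 08:35–09:05, 09:35–13:20.
Second set merges to 07:25–08:20, 08:40–09:40, 10:25–18:55.
05:25–05:45 meets no B interval.
08:35–09:05 ∩ B → 08:40–09:05.
09:35–13:20 ∩ B → 09:35–09:40, 10:25–13:20.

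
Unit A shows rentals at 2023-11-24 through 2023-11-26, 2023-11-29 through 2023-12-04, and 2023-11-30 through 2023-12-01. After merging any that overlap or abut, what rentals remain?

2023-11-29 through 2023-12-04 is disjoint → start new block.
2023-11-30 through 2023-12-01 overlaps/touches 2023-11-29 through 2023-12-04 → extend to 2023-11-29 through 2023-12-04.

2023-11-24 through 2023-11-26, 2023-11-29 through 2023-12-04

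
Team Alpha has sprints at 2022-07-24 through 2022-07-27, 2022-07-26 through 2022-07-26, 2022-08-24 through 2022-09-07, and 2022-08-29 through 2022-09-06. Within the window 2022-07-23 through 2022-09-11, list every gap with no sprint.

The merged coverage is 2022-07-24 through 2022-07-27, 2022-08-24 through 2022-09-07.
Uncovered inside 2022-07-23 through 2022-09-11: 2022-07-23 through 2022-07-23, 2022-07-28 through 2022-08-23, 2022-09-08 through 2022-09-11.

2022-07-23 through 2022-07-23, 2022-07-28 through 2022-08-23, 2022-09-08 through 2022-09-11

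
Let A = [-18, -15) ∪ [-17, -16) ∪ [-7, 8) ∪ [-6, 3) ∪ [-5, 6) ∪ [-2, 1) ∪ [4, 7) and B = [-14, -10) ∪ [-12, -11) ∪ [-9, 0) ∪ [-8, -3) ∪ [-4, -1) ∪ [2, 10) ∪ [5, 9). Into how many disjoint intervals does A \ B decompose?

First set merges to [-18, -15), [-7, 8).
Second set merges to [-14, -10), [-9, 0), [2, 10).
A \ B = [-18, -15), [0, 2).
That is 2 disjoint pieces.

2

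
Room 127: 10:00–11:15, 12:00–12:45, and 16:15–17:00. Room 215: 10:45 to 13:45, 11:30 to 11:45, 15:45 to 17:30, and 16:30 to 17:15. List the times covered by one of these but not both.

10:00-10:45, 11:15-12:00, 12:45-13:45, 15:45-16:15, 17:00-17:30

B, merged: 10:45-13:45, 15:45-17:30.
A but not B: 10:00-10:45.
B but not A: 11:15-12:00, 12:45-13:45, 15:45-16:15, 17:00-17:30.
Combining gives A △ B.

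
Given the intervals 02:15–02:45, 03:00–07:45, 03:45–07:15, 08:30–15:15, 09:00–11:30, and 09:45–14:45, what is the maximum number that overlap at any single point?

3

Sweep endpoints in order; track running count of active intervals.
Peak of 3 reached at 09:45.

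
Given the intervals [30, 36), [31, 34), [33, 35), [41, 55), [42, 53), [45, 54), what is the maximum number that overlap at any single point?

At 33, 3 of the intervals are simultaneously active.
No point has more.

3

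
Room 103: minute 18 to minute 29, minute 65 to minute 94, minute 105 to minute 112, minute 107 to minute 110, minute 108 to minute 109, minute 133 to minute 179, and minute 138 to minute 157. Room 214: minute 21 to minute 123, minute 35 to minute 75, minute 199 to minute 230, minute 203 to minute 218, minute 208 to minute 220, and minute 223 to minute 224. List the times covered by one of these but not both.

Merge the first list: minute 18 to minute 29, minute 65 to minute 94, minute 105 to minute 112, minute 133 to minute 179.
Merge the second list: minute 21 to minute 123, minute 199 to minute 230.
A \ B = minute 18 to minute 21, minute 133 to minute 179.
B \ A = minute 29 to minute 65, minute 94 to minute 105, minute 112 to minute 123, minute 199 to minute 230.
Union of the two gives the symmetric difference.

minute 18 to minute 21, minute 29 to minute 65, minute 94 to minute 105, minute 112 to minute 123, minute 133 to minute 179, minute 199 to minute 230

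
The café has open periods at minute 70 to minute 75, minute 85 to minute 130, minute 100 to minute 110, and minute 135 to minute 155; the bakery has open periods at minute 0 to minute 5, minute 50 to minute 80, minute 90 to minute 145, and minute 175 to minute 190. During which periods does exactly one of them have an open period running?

minute 0 to minute 5, minute 50 to minute 70, minute 75 to minute 80, minute 85 to minute 90, minute 130 to minute 135, minute 145 to minute 155, minute 175 to minute 190

A, merged: minute 70 to minute 75, minute 85 to minute 130, minute 135 to minute 155.
Only in the first: minute 85 to minute 90, minute 145 to minute 155.
Only in the second: minute 0 to minute 5, minute 50 to minute 70, minute 75 to minute 80, minute 130 to minute 135, minute 175 to minute 190.
Together these are the periods covered by exactly one.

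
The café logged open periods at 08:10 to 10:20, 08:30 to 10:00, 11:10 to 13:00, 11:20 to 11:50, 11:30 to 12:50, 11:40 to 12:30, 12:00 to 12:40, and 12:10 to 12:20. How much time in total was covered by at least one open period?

4 h

Merged: 08:10–10:20, 11:10–13:00.
Lengths: 2 h 10 min + 1 h 50 min = 4 h.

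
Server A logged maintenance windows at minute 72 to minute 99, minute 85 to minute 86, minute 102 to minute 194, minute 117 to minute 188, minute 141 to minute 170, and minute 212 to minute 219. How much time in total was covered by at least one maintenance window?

Merged: minute 72 to minute 99, minute 102 to minute 194, minute 212 to minute 219.
Lengths: 27 minutes + 92 minutes + 7 minutes = 126 minutes.

126 minutes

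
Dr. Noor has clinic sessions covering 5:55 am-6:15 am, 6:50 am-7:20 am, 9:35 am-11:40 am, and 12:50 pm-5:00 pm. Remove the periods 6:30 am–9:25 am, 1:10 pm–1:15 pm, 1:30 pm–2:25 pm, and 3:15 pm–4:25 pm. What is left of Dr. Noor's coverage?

5:55 am-6:15 am, 9:35 am-11:40 am, 12:50 pm-1:10 pm, 1:15 pm-1:30 pm, 2:25 pm-3:15 pm, 4:25 pm-5:00 pm

5:55 am-6:15 am: nothing removed.
6:50 am-7:20 am: entirely removed.
9:35 am-11:40 am: nothing removed.
12:50 pm-5:00 pm \ B = 12:50 pm-1:10 pm, 1:15 pm-1:30 pm, 2:25 pm-3:15 pm, 4:25 pm-5:00 pm.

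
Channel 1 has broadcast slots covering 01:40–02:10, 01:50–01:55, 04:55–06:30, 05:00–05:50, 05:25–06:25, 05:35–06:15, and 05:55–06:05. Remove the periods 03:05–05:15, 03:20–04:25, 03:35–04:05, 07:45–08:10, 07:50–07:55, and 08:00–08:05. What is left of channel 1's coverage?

01:40-02:10, 05:15-06:30

A, merged: 01:40-02:10, 04:55-06:30.
B, merged: 03:05-05:15, 07:45-08:10.
01:40-02:10: no B overlap → unchanged.
04:55-06:30 minus B → 05:15-06:30.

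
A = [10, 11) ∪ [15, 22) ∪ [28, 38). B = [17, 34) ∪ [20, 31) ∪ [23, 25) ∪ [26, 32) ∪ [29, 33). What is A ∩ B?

[17, 22) ∪ [28, 34)

Second set merges to [17, 34).
[10, 11) meets no B interval.
[15, 22) ∩ B → [17, 22).
[28, 38) ∩ B → [28, 34).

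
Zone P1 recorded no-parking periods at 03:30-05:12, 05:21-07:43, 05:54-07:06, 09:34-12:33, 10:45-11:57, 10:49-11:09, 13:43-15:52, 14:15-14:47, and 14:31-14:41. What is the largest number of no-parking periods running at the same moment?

Walk the sorted start/end points keeping a running depth.
The depth first hits 3 at 10:49.

3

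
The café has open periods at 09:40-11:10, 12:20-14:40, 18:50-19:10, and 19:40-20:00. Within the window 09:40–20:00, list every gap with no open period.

After merging, the occupied span is 09:40-11:10, 12:20-14:40, 18:50-19:10, 19:40-20:00.
Gaps within 09:40-20:00: 11:10-12:20, 14:40-18:50, 19:10-19:40.

11:10-12:20, 14:40-18:50, 19:10-19:40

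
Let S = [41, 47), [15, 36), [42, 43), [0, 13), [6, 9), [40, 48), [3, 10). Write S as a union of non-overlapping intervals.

Sort by start: [0, 13), [3, 10), [6, 9), [15, 36), [40, 48), [41, 47), [42, 43).
[3, 10) overlaps/touches [0, 13) → extend to [0, 13).
[6, 9) overlaps/touches [0, 13) → extend to [0, 13).
[15, 36) is disjoint → start new block.
[40, 48) is disjoint → start new block.
[41, 47) overlaps/touches [40, 48) → extend to [40, 48).
[42, 43) overlaps/touches [40, 48) → extend to [40, 48).

[0, 13) ∪ [15, 36) ∪ [40, 48)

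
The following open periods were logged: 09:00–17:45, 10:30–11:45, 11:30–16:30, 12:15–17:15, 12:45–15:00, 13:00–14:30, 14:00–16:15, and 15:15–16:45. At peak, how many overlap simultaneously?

6

At 14:00, 6 of the intervals are simultaneously active.
No point has more.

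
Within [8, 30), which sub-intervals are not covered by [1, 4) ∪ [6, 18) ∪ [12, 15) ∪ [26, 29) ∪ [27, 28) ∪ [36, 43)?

Covered (merged): [1, 4), [6, 18), [26, 29), [36, 43).
Uncovered inside [8, 30): [18, 26), [29, 30).

[18, 26) ∪ [29, 30)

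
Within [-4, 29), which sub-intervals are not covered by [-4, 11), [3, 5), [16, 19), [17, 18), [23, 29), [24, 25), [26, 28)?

[11, 16) ∪ [19, 23)

Covered (merged): [-4, 11), [16, 19), [23, 29).
Gaps within [-4, 29): [11, 16), [19, 23).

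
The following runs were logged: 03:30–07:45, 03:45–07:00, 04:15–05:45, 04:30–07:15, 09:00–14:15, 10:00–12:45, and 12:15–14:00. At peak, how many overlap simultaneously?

4

Walk the sorted start/end points keeping a running depth.
The depth first hits 4 at 04:30.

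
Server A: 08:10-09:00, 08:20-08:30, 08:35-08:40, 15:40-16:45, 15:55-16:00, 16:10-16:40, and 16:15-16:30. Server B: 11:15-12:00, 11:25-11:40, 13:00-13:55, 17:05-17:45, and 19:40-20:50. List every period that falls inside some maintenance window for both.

none

First set merges to 08:10–09:00, 15:40–16:45.
Second set merges to 11:15–12:00, 13:00–13:55, 17:05–17:45, 19:40–20:50.
08:10–09:00 falls entirely outside B.
15:40–16:45 falls entirely outside B.
No overlap.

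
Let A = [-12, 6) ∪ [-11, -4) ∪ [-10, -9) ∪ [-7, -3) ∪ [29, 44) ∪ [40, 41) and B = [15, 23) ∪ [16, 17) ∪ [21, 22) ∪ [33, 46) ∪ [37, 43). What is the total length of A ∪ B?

43

First set merges to [-12, 6), [29, 44).
Second set merges to [15, 23), [33, 46).
A ∪ B = [-12, 6), [15, 23), [29, 46).
Total: 18 + 8 + 17 = 43.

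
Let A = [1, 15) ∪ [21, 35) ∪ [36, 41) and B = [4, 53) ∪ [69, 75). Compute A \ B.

[1, 4)

[1, 15) minus B → [1, 4).
[21, 35): fully covered by B → removed.
[36, 41): fully covered by B → removed.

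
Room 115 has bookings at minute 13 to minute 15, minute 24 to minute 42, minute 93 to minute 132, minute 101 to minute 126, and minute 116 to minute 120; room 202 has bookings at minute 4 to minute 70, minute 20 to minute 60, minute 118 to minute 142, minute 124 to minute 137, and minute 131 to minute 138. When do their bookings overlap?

minute 13 to minute 15, minute 24 to minute 42, minute 118 to minute 132

A, merged: minute 13 to minute 15, minute 24 to minute 42, minute 93 to minute 132.
B, merged: minute 4 to minute 70, minute 118 to minute 142.
minute 13 to minute 15 overlaps B on minute 13 to minute 15.
minute 24 to minute 42 overlaps B on minute 24 to minute 42.
minute 93 to minute 132 overlaps B on minute 118 to minute 132.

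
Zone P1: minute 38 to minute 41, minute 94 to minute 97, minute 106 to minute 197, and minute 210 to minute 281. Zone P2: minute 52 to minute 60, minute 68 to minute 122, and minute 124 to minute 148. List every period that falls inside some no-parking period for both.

minute 38 to minute 41: no overlap with the second set.
minute 94 to minute 97 meets the second set on minute 94 to minute 97.
minute 106 to minute 197 meets the second set on minute 106 to minute 122, minute 124 to minute 148.
minute 210 to minute 281: no overlap with the second set.

minute 94 to minute 97, minute 106 to minute 122, minute 124 to minute 148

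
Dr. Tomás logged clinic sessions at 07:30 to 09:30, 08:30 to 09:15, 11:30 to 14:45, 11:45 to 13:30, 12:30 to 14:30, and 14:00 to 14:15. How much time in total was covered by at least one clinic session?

Merged: 07:30–09:30, 11:30–14:45.
Lengths: 2 h + 3 h 15 min = 5 h 15 min.

5 h 15 min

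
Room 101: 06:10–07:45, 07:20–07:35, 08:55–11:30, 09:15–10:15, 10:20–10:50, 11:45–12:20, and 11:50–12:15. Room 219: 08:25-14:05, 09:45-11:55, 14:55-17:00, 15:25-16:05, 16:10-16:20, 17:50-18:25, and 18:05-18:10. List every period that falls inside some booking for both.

A, merged: 06:10–07:45, 08:55–11:30, 11:45–12:20.
B, merged: 08:25–14:05, 14:55–17:00, 17:50–18:25.
06:10–07:45 falls entirely outside B.
08:55–11:30 overlaps B on 08:55–11:30.
11:45–12:20 overlaps B on 11:45–12:20.

08:55–11:30, 11:45–12:20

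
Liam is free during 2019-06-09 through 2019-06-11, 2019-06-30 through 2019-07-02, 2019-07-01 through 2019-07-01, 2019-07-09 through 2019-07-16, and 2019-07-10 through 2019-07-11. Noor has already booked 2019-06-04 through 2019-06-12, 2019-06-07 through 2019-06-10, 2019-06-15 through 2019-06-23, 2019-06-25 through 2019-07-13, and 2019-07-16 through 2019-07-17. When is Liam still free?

2019-07-14 through 2019-07-15

Merge the first list: 2019-06-09 through 2019-06-11, 2019-06-30 through 2019-07-02, 2019-07-09 through 2019-07-16.
Merge the second list: 2019-06-04 through 2019-06-12, 2019-06-15 through 2019-06-23, 2019-06-25 through 2019-07-13, 2019-07-16 through 2019-07-17.
2019-06-09 through 2019-06-11: fully covered by B → removed.
2019-06-30 through 2019-07-02: fully covered by B → removed.
2019-07-09 through 2019-07-16 minus B → 2019-07-14 through 2019-07-15.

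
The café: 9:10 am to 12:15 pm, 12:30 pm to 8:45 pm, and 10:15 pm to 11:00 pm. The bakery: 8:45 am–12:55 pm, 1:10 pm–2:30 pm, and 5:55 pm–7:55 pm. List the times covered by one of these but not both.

Only in the first: 12:55 pm–1:10 pm, 2:30 pm–5:55 pm, 7:55 pm–8:45 pm, 10:15 pm–11:00 pm.
Only in the second: 8:45 am–9:10 am, 12:15 pm–12:30 pm.
Together these are the periods covered by exactly one.

8:45 am–9:10 am, 12:15 pm–12:30 pm, 12:55 pm–1:10 pm, 2:30 pm–5:55 pm, 7:55 pm–8:45 pm, 10:15 pm–11:00 pm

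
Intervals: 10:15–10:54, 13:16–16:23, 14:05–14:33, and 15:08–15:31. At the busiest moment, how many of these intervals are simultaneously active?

Sweep endpoints in order; track running count of active intervals.
Peak of 2 reached at 14:05.

2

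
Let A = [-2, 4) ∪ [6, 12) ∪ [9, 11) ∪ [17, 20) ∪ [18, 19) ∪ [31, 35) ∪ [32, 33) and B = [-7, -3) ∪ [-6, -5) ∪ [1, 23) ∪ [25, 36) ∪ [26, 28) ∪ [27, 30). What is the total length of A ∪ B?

40

Merge the first list: [-2, 4), [6, 12), [17, 20), [31, 35).
Merge the second list: [-7, -3), [1, 23), [25, 36).
A ∪ B = [-7, -3), [-2, 23), [25, 36).
Total: 4 + 25 + 11 = 40.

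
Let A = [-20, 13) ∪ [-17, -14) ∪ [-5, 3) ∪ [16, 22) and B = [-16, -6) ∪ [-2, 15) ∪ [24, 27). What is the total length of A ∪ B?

44

A, merged: [-20, 13), [16, 22).
A ∪ B = [-20, 15), [16, 22), [24, 27).
Total: 35 + 6 + 3 = 44.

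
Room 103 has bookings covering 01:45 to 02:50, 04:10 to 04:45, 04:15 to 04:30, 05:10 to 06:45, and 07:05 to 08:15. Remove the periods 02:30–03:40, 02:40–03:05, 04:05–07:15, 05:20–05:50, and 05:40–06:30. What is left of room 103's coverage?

01:45–02:30, 07:15–08:15

A, merged: 01:45–02:50, 04:10–04:45, 05:10–06:45, 07:05–08:15.
B, merged: 02:30–03:40, 04:05–07:15.
01:45–02:50 minus B → 01:45–02:30.
04:10–04:45: fully covered by B → removed.
05:10–06:45: fully covered by B → removed.
07:05–08:15 minus B → 07:15–08:15.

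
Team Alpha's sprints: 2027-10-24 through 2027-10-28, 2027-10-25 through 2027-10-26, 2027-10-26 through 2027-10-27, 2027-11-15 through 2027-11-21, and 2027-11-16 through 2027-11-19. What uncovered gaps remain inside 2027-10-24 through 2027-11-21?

2027-10-29 through 2027-11-14

Covered (merged): 2027-10-24 through 2027-10-28, 2027-11-15 through 2027-11-21.
Complement within 2027-10-24 through 2027-11-21: 2027-10-29 through 2027-11-14.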